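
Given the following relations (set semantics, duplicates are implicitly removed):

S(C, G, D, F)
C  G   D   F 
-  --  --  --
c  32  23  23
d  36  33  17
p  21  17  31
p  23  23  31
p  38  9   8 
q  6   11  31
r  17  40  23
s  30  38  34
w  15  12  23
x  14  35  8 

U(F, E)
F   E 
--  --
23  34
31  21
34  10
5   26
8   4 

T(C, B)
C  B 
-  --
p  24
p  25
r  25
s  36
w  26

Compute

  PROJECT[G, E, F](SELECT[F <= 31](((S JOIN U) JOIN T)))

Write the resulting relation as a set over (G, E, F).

{(15, 34, 23), (17, 34, 23), (21, 21, 31), (23, 21, 31), (38, 4, 8)}

Natural join on F: {(c, 32, 23, 23, 34), (p, 21, 17, 31, 21), (p, 23, 23, 31, 21), (p, 38, 9, 8, 4), (q, 6, 11, 31, 21), (r, 17, 40, 23, 34), (s, 30, 38, 34, 10), (w, 15, 12, 23, 34), (x, 14, 35, 8, 4)}
Natural join on C: {(p, 21, 17, 31, 21, 24), (p, 21, 17, 31, 21, 25), (p, 23, 23, 31, 21, 24), (p, 23, 23, 31, 21, 25), (p, 38, 9, 8, 4, 24), (p, 38, 9, 8, 4, 25), (r, 17, 40, 23, 34, 25), (s, 30, 38, 34, 10, 36), (w, 15, 12, 23, 34, 26)}
σ[F <= 31]: keep tuples satisfying F <= 31 → {(p, 21, 17, 31, 21, 24), (p, 21, 17, 31, 21, 25), (p, 23, 23, 31, 21, 24), (p, 23, 23, 31, 21, 25), (p, 38, 9, 8, 4, 24), (p, 38, 9, 8, 4, 25), (r, 17, 40, 23, 34, 25), (w, 15, 12, 23, 34, 26)}
π_{G, E, F} gives {(15, 34, 23), (17, 34, 23), (21, 21, 31), (23, 21, 31), (38, 4, 8)} (3 duplicate(s) eliminated).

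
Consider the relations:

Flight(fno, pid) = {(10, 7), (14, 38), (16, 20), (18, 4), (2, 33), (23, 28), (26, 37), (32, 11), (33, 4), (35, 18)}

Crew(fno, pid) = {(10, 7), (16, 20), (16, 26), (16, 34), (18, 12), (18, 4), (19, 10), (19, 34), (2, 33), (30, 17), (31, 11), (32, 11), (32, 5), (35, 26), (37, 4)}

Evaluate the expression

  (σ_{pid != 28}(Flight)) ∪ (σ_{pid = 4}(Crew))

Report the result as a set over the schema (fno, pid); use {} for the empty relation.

Filtering on pid != 28 leaves {(10, 7), (14, 38), (16, 20), (18, 4), (2, 33), (26, 37), (32, 11), (33, 4), (35, 18)}.
Filtering on pid = 4 leaves {(18, 4), (37, 4)}.
Union: {(10, 7), (14, 38), (16, 20), (18, 4), (2, 33), (26, 37), (32, 11), (33, 4), (35, 18)} with {(18, 4), (37, 4)} → {(10, 7), (14, 38), (16, 20), (18, 4), (2, 33), (26, 37), (32, 11), (33, 4), (35, 18), (37, 4)}

{(10, 7), (14, 38), (16, 20), (18, 4), (2, 33), (26, 37), (32, 11), (33, 4), (35, 18), (37, 4)}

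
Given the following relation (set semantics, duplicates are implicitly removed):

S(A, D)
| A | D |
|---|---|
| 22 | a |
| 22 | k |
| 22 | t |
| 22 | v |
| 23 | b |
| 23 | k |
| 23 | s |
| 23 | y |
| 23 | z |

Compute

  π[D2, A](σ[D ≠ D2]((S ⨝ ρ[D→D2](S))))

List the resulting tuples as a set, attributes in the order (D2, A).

ρ[D→D2]: schema becomes (A, D2); tuples unchanged.
Joining S and ρ[D→D2](S) on A yields {(22, a, a), (22, a, k), (22, a, t), (22, a, v), (22, k, a), (22, k, k), (22, k, t), (22, k, v), (22, t, a), (22, t, k), (22, t, t), (22, t, v), (22, v, a), (22, v, k), (22, v, t), (22, v, v), (23, b, b), (23, b, k), (23, b, s), (23, b, y), (23, b, z), (23, k, b), (23, k, k), (23, k, s), (23, k, y), (23, k, z), (23, s, b), (23, s, k), (23, s, s), (23, s, y), (23, s, z), (23, y, b), (23, y, k), (23, y, s), (23, y, y), (23, y, z), (23, z, b), (23, z, k), (23, z, s), (23, z, y), (23, z, z)}.
Apply σ_{D ≠ D2}; surviving tuples: {(22, a, k), (22, a, t), (22, a, v), (22, k, a), (22, k, t), (22, k, v), (22, t, a), (22, t, k), (22, t, v), (22, v, a), (22, v, k), (22, v, t), (23, b, k), (23, b, s), (23, b, y), (23, b, z), (23, k, b), (23, k, s), (23, k, y), (23, k, z), (23, s, b), (23, s, k), (23, s, y), (23, s, z), (23, y, b), (23, y, k), (23, y, s), (23, y, z), (23, z, b), (23, z, k), (23, z, s), (23, z, y)}
Projecting to D2, A (23 duplicate(s) eliminated): {(a, 22), (b, 23), (k, 22), (k, 23), (s, 23), (t, 22), (v, 22), (y, 23), (z, 23)}

{(a, 22), (b, 23), (k, 22), (k, 23), (s, 23), (t, 22), (v, 22), (y, 23), (z, 23)}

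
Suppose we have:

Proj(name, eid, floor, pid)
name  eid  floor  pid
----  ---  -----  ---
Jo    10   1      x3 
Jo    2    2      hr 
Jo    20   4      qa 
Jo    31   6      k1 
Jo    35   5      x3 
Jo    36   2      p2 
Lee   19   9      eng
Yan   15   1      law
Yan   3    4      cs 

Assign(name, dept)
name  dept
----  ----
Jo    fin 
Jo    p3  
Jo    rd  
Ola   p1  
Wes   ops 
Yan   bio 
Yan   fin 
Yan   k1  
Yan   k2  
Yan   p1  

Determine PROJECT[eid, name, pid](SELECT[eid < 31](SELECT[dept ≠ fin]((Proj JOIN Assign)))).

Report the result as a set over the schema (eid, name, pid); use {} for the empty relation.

{(10, Jo, x3), (15, Yan, law), (2, Jo, hr), (20, Jo, qa), (3, Yan, cs)}

Proj ⋈ Assign (natural join on name): {(Jo, 10, 1, x3, fin), (Jo, 10, 1, x3, p3), (Jo, 10, 1, x3, rd), (Jo, 2, 2, hr, fin), (Jo, 2, 2, hr, p3), (Jo, 2, 2, hr, rd), (Jo, 20, 4, qa, fin), (Jo, 20, 4, qa, p3), (Jo, 20, 4, qa, rd), (Jo, 31, 6, k1, fin), (Jo, 31, 6, k1, p3), (Jo, 31, 6, k1, rd), (Jo, 35, 5, x3, fin), (Jo, 35, 5, x3, p3), (Jo, 35, 5, x3, rd), (Jo, 36, 2, p2, fin), (Jo, 36, 2, p2, p3), (Jo, 36, 2, p2, rd), (Yan, 15, 1, law, bio), (Yan, 15, 1, law, fin), (Yan, 15, 1, law, k1), (Yan, 15, 1, law, k2), (Yan, 15, 1, law, p1), (Yan, 3, 4, cs, bio), (Yan, 3, 4, cs, fin), (Yan, 3, 4, cs, k1), (Yan, 3, 4, cs, k2), (Yan, 3, 4, cs, p1)}
σ[dept ≠ fin]: keep tuples satisfying dept ≠ fin → {(Jo, 10, 1, x3, p3), (Jo, 10, 1, x3, rd), (Jo, 2, 2, hr, p3), (Jo, 2, 2, hr, rd), (Jo, 20, 4, qa, p3), (Jo, 20, 4, qa, rd), (Jo, 31, 6, k1, p3), (Jo, 31, 6, k1, rd), (Jo, 35, 5, x3, p3), (Jo, 35, 5, x3, rd), (Jo, 36, 2, p2, p3), (Jo, 36, 2, p2, rd), (Yan, 15, 1, law, bio), (Yan, 15, 1, law, k1), (Yan, 15, 1, law, k2), (Yan, 15, 1, law, p1), (Yan, 3, 4, cs, bio), (Yan, 3, 4, cs, k1), (Yan, 3, 4, cs, k2), (Yan, 3, 4, cs, p1)}
σ[eid < 31]: keep tuples satisfying eid < 31 → {(Jo, 10, 1, x3, p3), (Jo, 10, 1, x3, rd), (Jo, 2, 2, hr, p3), (Jo, 2, 2, hr, rd), (Jo, 20, 4, qa, p3), (Jo, 20, 4, qa, rd), (Yan, 15, 1, law, bio), (Yan, 15, 1, law, k1), (Yan, 15, 1, law, k2), (Yan, 15, 1, law, p1), (Yan, 3, 4, cs, bio), (Yan, 3, 4, cs, k1), (Yan, 3, 4, cs, k2), (Yan, 3, 4, cs, p1)}
π[eid, name, pid]: project onto (eid, name, pid) (9 duplicate(s) eliminated) → {(10, Jo, x3), (15, Yan, law), (2, Jo, hr), (20, Jo, qa), (3, Yan, cs)}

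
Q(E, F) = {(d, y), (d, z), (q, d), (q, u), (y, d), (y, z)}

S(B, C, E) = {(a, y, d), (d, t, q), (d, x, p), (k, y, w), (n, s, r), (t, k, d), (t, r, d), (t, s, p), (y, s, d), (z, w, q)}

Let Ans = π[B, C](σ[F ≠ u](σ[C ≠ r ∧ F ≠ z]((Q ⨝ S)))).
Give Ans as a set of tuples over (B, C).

Q ⋈ S (natural join on E): {(d, y, a, y), (d, y, t, k), (d, y, t, r), (d, y, y, s), (d, z, a, y), (d, z, t, k), (d, z, t, r), (d, z, y, s), (q, d, d, t), (q, d, z, w), (q, u, d, t), (q, u, z, w)}
Filtering on C ≠ r ∧ F ≠ z leaves {(d, y, a, y), (d, y, t, k), (d, y, y, s), (q, d, d, t), (q, d, z, w), (q, u, d, t), (q, u, z, w)}.
Filtering on F ≠ u leaves {(d, y, a, y), (d, y, t, k), (d, y, y, s), (q, d, d, t), (q, d, z, w)}.
π_{B, C} gives {(a, y), (d, t), (t, k), (y, s), (z, w)}.

{(a, y), (d, t), (t, k), (y, s), (z, w)}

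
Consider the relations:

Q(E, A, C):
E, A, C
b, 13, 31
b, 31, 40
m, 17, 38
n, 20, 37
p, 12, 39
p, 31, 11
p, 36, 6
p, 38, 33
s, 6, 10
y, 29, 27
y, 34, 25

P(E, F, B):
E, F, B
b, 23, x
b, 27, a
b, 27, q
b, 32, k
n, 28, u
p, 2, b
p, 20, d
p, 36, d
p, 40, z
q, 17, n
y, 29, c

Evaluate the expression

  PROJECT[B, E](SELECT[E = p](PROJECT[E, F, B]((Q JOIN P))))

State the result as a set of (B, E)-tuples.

{(b, p), (d, p), (z, p)}

Natural join on E: {(b, 13, 31, 23, x), (b, 13, 31, 27, a), (b, 13, 31, 27, q), (b, 13, 31, 32, k), (b, 31, 40, 23, x), (b, 31, 40, 27, a), (b, 31, 40, 27, q), (b, 31, 40, 32, k), (n, 20, 37, 28, u), (p, 12, 39, 2, b), (p, 12, 39, 20, d), (p, 12, 39, 36, d), (p, 12, 39, 40, z), (p, 31, 11, 2, b), (p, 31, 11, 20, d), (p, 31, 11, 36, d), (p, 31, 11, 40, z), (p, 36, 6, 2, b), (p, 36, 6, 20, d), (p, 36, 6, 36, d), (p, 36, 6, 40, z), (p, 38, 33, 2, b), (p, 38, 33, 20, d), (p, 38, 33, 36, d), (p, 38, 33, 40, z), (y, 29, 27, 29, c), (y, 34, 25, 29, c)}
Keep only column(s) E, F, B (17 duplicate(s) eliminated): {(b, 23, x), (b, 27, a), (b, 27, q), (b, 32, k), (n, 28, u), (p, 2, b), (p, 20, d), (p, 36, d), (p, 40, z), (y, 29, c)}
Filtering on E = p leaves {(p, 2, b), (p, 20, d), (p, 36, d), (p, 40, z)}.
Keep only column(s) B, E (1 duplicate(s) eliminated): {(b, p), (d, p), (z, p)}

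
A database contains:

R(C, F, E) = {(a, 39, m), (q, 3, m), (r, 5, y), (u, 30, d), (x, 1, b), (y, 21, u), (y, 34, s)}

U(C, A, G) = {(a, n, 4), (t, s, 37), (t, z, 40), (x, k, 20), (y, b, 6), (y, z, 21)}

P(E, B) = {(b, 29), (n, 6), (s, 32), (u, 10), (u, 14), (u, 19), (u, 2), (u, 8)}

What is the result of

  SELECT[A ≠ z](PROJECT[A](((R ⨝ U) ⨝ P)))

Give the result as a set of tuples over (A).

{b, k}

R ⋈ U (natural join on C): {(a, 39, m, n, 4), (x, 1, b, k, 20), (y, 21, u, b, 6), (y, 21, u, z, 21), (y, 34, s, b, 6), (y, 34, s, z, 21)}
(R ⨝ U) ⋈ P (natural join on E): {(x, 1, b, k, 20, 29), (y, 21, u, b, 6, 10), (y, 21, u, b, 6, 14), (y, 21, u, b, 6, 19), (y, 21, u, b, 6, 2), (y, 21, u, b, 6, 8), (y, 21, u, z, 21, 10), (y, 21, u, z, 21, 14), (y, 21, u, z, 21, 19), (y, 21, u, z, 21, 2), (y, 21, u, z, 21, 8), (y, 34, s, b, 6, 32), (y, 34, s, z, 21, 32)}
π_{A} gives {b, k, z} (10 duplicate(s) eliminated).
Filtering on A ≠ z leaves {b, k}.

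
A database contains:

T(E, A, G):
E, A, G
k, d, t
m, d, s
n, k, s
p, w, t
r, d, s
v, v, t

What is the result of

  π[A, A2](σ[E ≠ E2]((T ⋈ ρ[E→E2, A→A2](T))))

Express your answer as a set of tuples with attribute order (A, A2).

ρ[E→E2, A→A2]: schema becomes (E2, A2, G); tuples unchanged.
Natural join on G: {(k, d, t, k, d), (k, d, t, p, w), (k, d, t, v, v), (m, d, s, m, d), (m, d, s, n, k), (m, d, s, r, d), (n, k, s, m, d), (n, k, s, n, k), (n, k, s, r, d), (p, w, t, k, d), (p, w, t, p, w), (p, w, t, v, v), (r, d, s, m, d), (r, d, s, n, k), (r, d, s, r, d), (v, v, t, k, d), (v, v, t, p, w), (v, v, t, v, v)}
Apply σ_{E ≠ E2}; surviving tuples: {(k, d, t, p, w), (k, d, t, v, v), (m, d, s, n, k), (m, d, s, r, d), (n, k, s, m, d), (n, k, s, r, d), (p, w, t, k, d), (p, w, t, v, v), (r, d, s, m, d), (r, d, s, n, k), (v, v, t, k, d), (v, v, t, p, w)}
Keep only column(s) A, A2 (3 duplicate(s) eliminated): {(d, d), (d, k), (d, v), (d, w), (k, d), (v, d), (v, w), (w, d), (w, v)}

{(d, d), (d, k), (d, v), (d, w), (k, d), (v, d), (v, w), (w, d), (w, v)}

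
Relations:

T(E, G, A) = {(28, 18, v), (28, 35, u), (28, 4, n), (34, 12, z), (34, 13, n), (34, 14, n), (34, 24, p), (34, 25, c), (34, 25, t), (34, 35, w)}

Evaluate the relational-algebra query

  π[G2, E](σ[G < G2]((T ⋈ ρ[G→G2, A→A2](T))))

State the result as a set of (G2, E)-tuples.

{(13, 34), (14, 34), (18, 28), (24, 34), (25, 34), (35, 28), (35, 34)}

ρ[G→G2, A→A2]: schema becomes (E, G2, A2); tuples unchanged.
Natural join on E: {(28, 18, v, 18, v), (28, 18, v, 35, u), (28, 18, v, 4, n), (28, 35, u, 18, v), (28, 35, u, 35, u), (28, 35, u, 4, n), (28, 4, n, 18, v), (28, 4, n, 35, u), (28, 4, n, 4, n), (34, 12, z, 12, z), (34, 12, z, 13, n), (34, 12, z, 14, n), (34, 12, z, 24, p), (34, 12, z, 25, c), (34, 12, z, 25, t), (34, 12, z, 35, w), (34, 13, n, 12, z), (34, 13, n, 13, n), (34, 13, n, 14, n), (34, 13, n, 24, p), (34, 13, n, 25, c), (34, 13, n, 25, t), (34, 13, n, 35, w), (34, 14, n, 12, z), (34, 14, n, 13, n), (34, 14, n, 14, n), (34, 14, n, 24, p), (34, 14, n, 25, c), (34, 14, n, 25, t), (34, 14, n, 35, w), (34, 24, p, 12, z), (34, 24, p, 13, n), (34, 24, p, 14, n), (34, 24, p, 24, p), (34, 24, p, 25, c), (34, 24, p, 25, t), (34, 24, p, 35, w), (34, 25, c, 12, z), (34, 25, c, 13, n), (34, 25, c, 14, n), (34, 25, c, 24, p), (34, 25, c, 25, c), (34, 25, c, 25, t), (34, 25, c, 35, w), (34, 25, t, 12, z), (34, 25, t, 13, n), (34, 25, t, 14, n), (34, 25, t, 24, p), (34, 25, t, 25, c), (34, 25, t, 25, t), (34, 25, t, 35, w), (34, 35, w, 12, z), (34, 35, w, 13, n), (34, 35, w, 14, n), (34, 35, w, 24, p), (34, 35, w, 25, c), (34, 35, w, 25, t), (34, 35, w, 35, w)}
Apply σ_{G < G2}; surviving tuples: {(28, 18, v, 35, u), (28, 4, n, 18, v), (28, 4, n, 35, u), (34, 12, z, 13, n), (34, 12, z, 14, n), (34, 12, z, 24, p), (34, 12, z, 25, c), (34, 12, z, 25, t), (34, 12, z, 35, w), (34, 13, n, 14, n), (34, 13, n, 24, p), (34, 13, n, 25, c), (34, 13, n, 25, t), (34, 13, n, 35, w), (34, 14, n, 24, p), (34, 14, n, 25, c), (34, 14, n, 25, t), (34, 14, n, 35, w), (34, 24, p, 25, c), (34, 24, p, 25, t), (34, 24, p, 35, w), (34, 25, c, 35, w), (34, 25, t, 35, w)}
π[G2, E]: project onto (G2, E) (16 duplicate(s) eliminated) → {(13, 34), (14, 34), (18, 28), (24, 34), (25, 34), (35, 28), (35, 34)}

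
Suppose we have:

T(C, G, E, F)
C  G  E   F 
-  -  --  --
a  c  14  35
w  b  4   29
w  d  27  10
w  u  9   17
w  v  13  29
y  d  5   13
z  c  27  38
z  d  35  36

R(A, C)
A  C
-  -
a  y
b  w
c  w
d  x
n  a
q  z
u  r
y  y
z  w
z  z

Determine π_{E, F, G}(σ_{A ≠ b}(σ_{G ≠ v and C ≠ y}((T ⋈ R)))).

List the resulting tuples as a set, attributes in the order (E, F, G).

{(14, 35, c), (27, 10, d), (27, 38, c), (35, 36, d), (4, 29, b), (9, 17, u)}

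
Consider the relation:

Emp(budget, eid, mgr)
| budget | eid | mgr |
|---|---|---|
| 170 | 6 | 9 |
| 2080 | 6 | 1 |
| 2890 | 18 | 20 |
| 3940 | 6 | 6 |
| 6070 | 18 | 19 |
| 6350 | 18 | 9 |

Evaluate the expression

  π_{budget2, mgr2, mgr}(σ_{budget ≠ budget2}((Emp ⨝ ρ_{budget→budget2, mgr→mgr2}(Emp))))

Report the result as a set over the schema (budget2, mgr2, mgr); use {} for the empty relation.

{(170, 9, 1), (170, 9, 6), (2080, 1, 6), (2080, 1, 9), (2890, 20, 19), (2890, 20, 9), (3940, 6, 1), (3940, 6, 9), (6070, 19, 20), (6070, 19, 9), (6350, 9, 19), (6350, 9, 20)}

ρ[budget→budget2, mgr→mgr2]: schema becomes (budget2, eid, mgr2); tuples unchanged.
Emp ⋈ ρ_{budget→budget2, mgr→mgr2}(Emp) (natural join on eid): {(170, 6, 9, 170, 9), (170, 6, 9, 2080, 1), (170, 6, 9, 3940, 6), (2080, 6, 1, 170, 9), (2080, 6, 1, 2080, 1), (2080, 6, 1, 3940, 6), (2890, 18, 20, 2890, 20), (2890, 18, 20, 6070, 19), (2890, 18, 20, 6350, 9), (3940, 6, 6, 170, 9), (3940, 6, 6, 2080, 1), (3940, 6, 6, 3940, 6), (6070, 18, 19, 2890, 20), (6070, 18, 19, 6070, 19), (6070, 18, 19, 6350, 9), (6350, 18, 9, 2890, 20), (6350, 18, 9, 6070, 19), (6350, 18, 9, 6350, 9)}
Selection budget ≠ budget2: {(170, 6, 9, 2080, 1), (170, 6, 9, 3940, 6), (2080, 6, 1, 170, 9), (2080, 6, 1, 3940, 6), (2890, 18, 20, 6070, 19), (2890, 18, 20, 6350, 9), (3940, 6, 6, 170, 9), (3940, 6, 6, 2080, 1), (6070, 18, 19, 2890, 20), (6070, 18, 19, 6350, 9), (6350, 18, 9, 2890, 20), (6350, 18, 9, 6070, 19)}
Projecting to budget2, mgr2, mgr: {(170, 9, 1), (170, 9, 6), (2080, 1, 6), (2080, 1, 9), (2890, 20, 19), (2890, 20, 9), (3940, 6, 1), (3940, 6, 9), (6070, 19, 20), (6070, 19, 9), (6350, 9, 19), (6350, 9, 20)}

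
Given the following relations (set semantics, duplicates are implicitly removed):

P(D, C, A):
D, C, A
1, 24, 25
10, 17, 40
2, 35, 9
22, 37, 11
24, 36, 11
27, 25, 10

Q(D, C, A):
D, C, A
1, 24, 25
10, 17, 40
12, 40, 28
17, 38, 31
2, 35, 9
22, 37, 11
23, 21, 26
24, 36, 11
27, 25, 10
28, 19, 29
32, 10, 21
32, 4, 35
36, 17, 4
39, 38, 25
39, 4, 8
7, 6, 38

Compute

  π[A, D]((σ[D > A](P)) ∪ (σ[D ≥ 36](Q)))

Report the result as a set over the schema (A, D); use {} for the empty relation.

{(10, 27), (11, 22), (11, 24), (25, 39), (4, 36), (8, 39)}

Selection D > A: {(22, 37, 11), (24, 36, 11), (27, 25, 10)}
Selection D ≥ 36: {(36, 17, 4), (39, 38, 25), (39, 4, 8)}
Union: {(22, 37, 11), (24, 36, 11), (27, 25, 10)} with {(36, 17, 4), (39, 38, 25), (39, 4, 8)} → {(22, 37, 11), (24, 36, 11), (27, 25, 10), (36, 17, 4), (39, 38, 25), (39, 4, 8)}
π_{A, D} gives {(10, 27), (11, 22), (11, 24), (25, 39), (4, 36), (8, 39)}.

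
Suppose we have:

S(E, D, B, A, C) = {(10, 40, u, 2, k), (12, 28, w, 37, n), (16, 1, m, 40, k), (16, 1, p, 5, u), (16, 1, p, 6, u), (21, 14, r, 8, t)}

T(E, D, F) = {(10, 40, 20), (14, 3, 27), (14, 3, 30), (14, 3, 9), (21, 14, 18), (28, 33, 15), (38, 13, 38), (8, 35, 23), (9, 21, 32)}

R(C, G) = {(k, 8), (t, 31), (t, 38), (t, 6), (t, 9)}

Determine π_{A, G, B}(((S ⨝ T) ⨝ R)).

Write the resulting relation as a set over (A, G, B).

{(2, 8, u), (8, 31, r), (8, 38, r), (8, 6, r), (8, 9, r)}

S ⋈ T (natural join on E, D): {(10, 40, u, 2, k, 20), (21, 14, r, 8, t, 18)}
(S ⨝ T) ⋈ R (natural join on C): {(10, 40, u, 2, k, 20, 8), (21, 14, r, 8, t, 18, 31), (21, 14, r, 8, t, 18, 38), (21, 14, r, 8, t, 18, 6), (21, 14, r, 8, t, 18, 9)}
Keep only column(s) A, G, B: {(2, 8, u), (8, 31, r), (8, 38, r), (8, 6, r), (8, 9, r)}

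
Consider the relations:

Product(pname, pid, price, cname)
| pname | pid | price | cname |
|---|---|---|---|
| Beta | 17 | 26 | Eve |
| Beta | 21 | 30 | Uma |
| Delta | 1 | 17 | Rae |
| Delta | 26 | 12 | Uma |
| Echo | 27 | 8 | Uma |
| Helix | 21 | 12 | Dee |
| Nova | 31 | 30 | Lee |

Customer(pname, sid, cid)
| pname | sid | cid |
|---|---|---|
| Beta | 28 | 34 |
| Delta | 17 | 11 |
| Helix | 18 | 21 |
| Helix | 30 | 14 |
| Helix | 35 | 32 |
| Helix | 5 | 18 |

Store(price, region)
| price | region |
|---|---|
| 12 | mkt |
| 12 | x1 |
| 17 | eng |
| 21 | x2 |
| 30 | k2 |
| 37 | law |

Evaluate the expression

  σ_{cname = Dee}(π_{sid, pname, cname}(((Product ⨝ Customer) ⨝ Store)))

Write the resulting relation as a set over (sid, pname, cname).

{(18, Helix, Dee), (30, Helix, Dee), (35, Helix, Dee), (5, Helix, Dee)}

Product ⋈ Customer (natural join on pname): {(Beta, 17, 26, Eve, 28, 34), (Beta, 21, 30, Uma, 28, 34), (Delta, 1, 17, Rae, 17, 11), (Delta, 26, 12, Uma, 17, 11), (Helix, 21, 12, Dee, 18, 21), (Helix, 21, 12, Dee, 30, 14), (Helix, 21, 12, Dee, 35, 32), (Helix, 21, 12, Dee, 5, 18)}
(Product ⨝ Customer) ⋈ Store (natural join on price): {(Beta, 21, 30, Uma, 28, 34, k2), (Delta, 1, 17, Rae, 17, 11, eng), (Delta, 26, 12, Uma, 17, 11, mkt), (Delta, 26, 12, Uma, 17, 11, x1), (Helix, 21, 12, Dee, 18, 21, mkt), (Helix, 21, 12, Dee, 18, 21, x1), (Helix, 21, 12, Dee, 30, 14, mkt), (Helix, 21, 12, Dee, 30, 14, x1), (Helix, 21, 12, Dee, 35, 32, mkt), (Helix, 21, 12, Dee, 35, 32, x1), (Helix, 21, 12, Dee, 5, 18, mkt), (Helix, 21, 12, Dee, 5, 18, x1)}
Projecting to sid, pname, cname (5 duplicate(s) eliminated): {(17, Delta, Rae), (17, Delta, Uma), (18, Helix, Dee), (28, Beta, Uma), (30, Helix, Dee), (35, Helix, Dee), (5, Helix, Dee)}
Selection cname = Dee: {(18, Helix, Dee), (30, Helix, Dee), (35, Helix, Dee), (5, Helix, Dee)}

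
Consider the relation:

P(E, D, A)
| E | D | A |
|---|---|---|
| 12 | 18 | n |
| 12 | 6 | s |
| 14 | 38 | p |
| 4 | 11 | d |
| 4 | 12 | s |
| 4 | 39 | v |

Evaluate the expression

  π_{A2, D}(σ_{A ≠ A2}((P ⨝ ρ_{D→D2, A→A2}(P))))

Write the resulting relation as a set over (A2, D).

{(d, 12), (d, 39), (n, 6), (s, 11), (s, 18), (s, 39), (v, 11), (v, 12)}

ρ[D→D2, A→A2]: schema becomes (E, D2, A2); tuples unchanged.
Natural join on E: {(12, 18, n, 18, n), (12, 18, n, 6, s), (12, 6, s, 18, n), (12, 6, s, 6, s), (14, 38, p, 38, p), (4, 11, d, 11, d), (4, 11, d, 12, s), (4, 11, d, 39, v), (4, 12, s, 11, d), (4, 12, s, 12, s), (4, 12, s, 39, v), (4, 39, v, 11, d), (4, 39, v, 12, s), (4, 39, v, 39, v)}
Selection A ≠ A2: {(12, 18, n, 6, s), (12, 6, s, 18, n), (4, 11, d, 12, s), (4, 11, d, 39, v), (4, 12, s, 11, d), (4, 12, s, 39, v), (4, 39, v, 11, d), (4, 39, v, 12, s)}
Keep only column(s) A2, D: {(d, 12), (d, 39), (n, 6), (s, 11), (s, 18), (s, 39), (v, 11), (v, 12)}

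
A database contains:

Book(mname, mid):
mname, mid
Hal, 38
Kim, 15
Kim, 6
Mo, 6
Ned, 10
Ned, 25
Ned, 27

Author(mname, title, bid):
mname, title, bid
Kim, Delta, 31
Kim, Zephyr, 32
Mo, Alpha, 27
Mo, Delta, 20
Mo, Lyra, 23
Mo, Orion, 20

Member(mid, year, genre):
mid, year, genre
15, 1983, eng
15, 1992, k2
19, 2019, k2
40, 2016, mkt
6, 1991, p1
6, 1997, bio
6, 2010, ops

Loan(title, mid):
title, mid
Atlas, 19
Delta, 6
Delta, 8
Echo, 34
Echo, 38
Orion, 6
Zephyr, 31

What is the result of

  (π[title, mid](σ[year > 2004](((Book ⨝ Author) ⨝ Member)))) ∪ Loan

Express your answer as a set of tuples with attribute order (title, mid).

{(Alpha, 6), (Atlas, 19), (Delta, 6), (Delta, 8), (Echo, 34), (Echo, 38), (Lyra, 6), (Orion, 6), (Zephyr, 31), (Zephyr, 6)}

Joining Book and Author on mname yields {(Kim, 15, Delta, 31), (Kim, 15, Zephyr, 32), (Kim, 6, Delta, 31), (Kim, 6, Zephyr, 32), (Mo, 6, Alpha, 27), (Mo, 6, Delta, 20), (Mo, 6, Lyra, 23), (Mo, 6, Orion, 20)}.
Joining (Book ⨝ Author) and Member on mid yields {(Kim, 15, Delta, 31, 1983, eng), (Kim, 15, Delta, 31, 1992, k2), (Kim, 15, Zephyr, 32, 1983, eng), (Kim, 15, Zephyr, 32, 1992, k2), (Kim, 6, Delta, 31, 1991, p1), (Kim, 6, Delta, 31, 1997, bio), (Kim, 6, Delta, 31, 2010, ops), (Kim, 6, Zephyr, 32, 1991, p1), (Kim, 6, Zephyr, 32, 1997, bio), (Kim, 6, Zephyr, 32, 2010, ops), (Mo, 6, Alpha, 27, 1991, p1), (Mo, 6, Alpha, 27, 1997, bio), (Mo, 6, Alpha, 27, 2010, ops), (Mo, 6, Delta, 20, 1991, p1), (Mo, 6, Delta, 20, 1997, bio), (Mo, 6, Delta, 20, 2010, ops), (Mo, 6, Lyra, 23, 1991, p1), (Mo, 6, Lyra, 23, 1997, bio), (Mo, 6, Lyra, 23, 2010, ops), (Mo, 6, Orion, 20, 1991, p1), (Mo, 6, Orion, 20, 1997, bio), (Mo, 6, Orion, 20, 2010, ops)}.
Filtering on year > 2004 leaves {(Kim, 6, Delta, 31, 2010, ops), (Kim, 6, Zephyr, 32, 2010, ops), (Mo, 6, Alpha, 27, 2010, ops), (Mo, 6, Delta, 20, 2010, ops), (Mo, 6, Lyra, 23, 2010, ops), (Mo, 6, Orion, 20, 2010, ops)}.
π[title, mid]: project onto (title, mid) (1 duplicate(s) eliminated) → {(Alpha, 6), (Delta, 6), (Lyra, 6), (Orion, 6), (Zephyr, 6)}
Taking the union: {(Alpha, 6), (Atlas, 19), (Delta, 6), (Delta, 8), (Echo, 34), (Echo, 38), (Lyra, 6), (Orion, 6), (Zephyr, 31), (Zephyr, 6)}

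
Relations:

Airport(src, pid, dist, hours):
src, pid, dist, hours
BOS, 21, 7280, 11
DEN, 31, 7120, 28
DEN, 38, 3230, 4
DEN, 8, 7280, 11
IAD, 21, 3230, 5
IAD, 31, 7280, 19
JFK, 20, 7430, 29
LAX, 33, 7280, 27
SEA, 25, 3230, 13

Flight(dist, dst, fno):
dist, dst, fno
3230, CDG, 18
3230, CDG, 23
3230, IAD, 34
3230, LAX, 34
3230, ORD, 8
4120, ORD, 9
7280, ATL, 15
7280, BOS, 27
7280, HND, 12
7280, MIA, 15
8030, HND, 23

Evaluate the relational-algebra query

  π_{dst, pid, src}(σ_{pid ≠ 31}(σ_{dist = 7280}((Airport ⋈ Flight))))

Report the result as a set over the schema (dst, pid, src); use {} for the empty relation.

Joining Airport and Flight on dist yields {(BOS, 21, 7280, 11, ATL, 15), (BOS, 21, 7280, 11, BOS, 27), (BOS, 21, 7280, 11, HND, 12), (BOS, 21, 7280, 11, MIA, 15), (DEN, 38, 3230, 4, CDG, 18), (DEN, 38, 3230, 4, CDG, 23), (DEN, 38, 3230, 4, IAD, 34), (DEN, 38, 3230, 4, LAX, 34), (DEN, 38, 3230, 4, ORD, 8), (DEN, 8, 7280, 11, ATL, 15), (DEN, 8, 7280, 11, BOS, 27), (DEN, 8, 7280, 11, HND, 12), (DEN, 8, 7280, 11, MIA, 15), (IAD, 21, 3230, 5, CDG, 18), (IAD, 21, 3230, 5, CDG, 23), (IAD, 21, 3230, 5, IAD, 34), (IAD, 21, 3230, 5, LAX, 34), (IAD, 21, 3230, 5, ORD, 8), (IAD, 31, 7280, 19, ATL, 15), (IAD, 31, 7280, 19, BOS, 27), (IAD, 31, 7280, 19, HND, 12), (IAD, 31, 7280, 19, MIA, 15), (LAX, 33, 7280, 27, ATL, 15), (LAX, 33, 7280, 27, BOS, 27), (LAX, 33, 7280, 27, HND, 12), (LAX, 33, 7280, 27, MIA, 15), (SEA, 25, 3230, 13, CDG, 18), (SEA, 25, 3230, 13, CDG, 23), (SEA, 25, 3230, 13, IAD, 34), (SEA, 25, 3230, 13, LAX, 34), (SEA, 25, 3230, 13, ORD, 8)}.
σ[dist = 7280]: keep tuples satisfying dist = 7280 → {(BOS, 21, 7280, 11, ATL, 15), (BOS, 21, 7280, 11, BOS, 27), (BOS, 21, 7280, 11, HND, 12), (BOS, 21, 7280, 11, MIA, 15), (DEN, 8, 7280, 11, ATL, 15), (DEN, 8, 7280, 11, BOS, 27), (DEN, 8, 7280, 11, HND, 12), (DEN, 8, 7280, 11, MIA, 15), (IAD, 31, 7280, 19, ATL, 15), (IAD, 31, 7280, 19, BOS, 27), (IAD, 31, 7280, 19, HND, 12), (IAD, 31, 7280, 19, MIA, 15), (LAX, 33, 7280, 27, ATL, 15), (LAX, 33, 7280, 27, BOS, 27), (LAX, 33, 7280, 27, HND, 12), (LAX, 33, 7280, 27, MIA, 15)}
σ[pid ≠ 31]: keep tuples satisfying pid ≠ 31 → {(BOS, 21, 7280, 11, ATL, 15), (BOS, 21, 7280, 11, BOS, 27), (BOS, 21, 7280, 11, HND, 12), (BOS, 21, 7280, 11, MIA, 15), (DEN, 8, 7280, 11, ATL, 15), (DEN, 8, 7280, 11, BOS, 27), (DEN, 8, 7280, 11, HND, 12), (DEN, 8, 7280, 11, MIA, 15), (LAX, 33, 7280, 27, ATL, 15), (LAX, 33, 7280, 27, BOS, 27), (LAX, 33, 7280, 27, HND, 12), (LAX, 33, 7280, 27, MIA, 15)}
Keep only column(s) dst, pid, src: {(ATL, 21, BOS), (ATL, 33, LAX), (ATL, 8, DEN), (BOS, 21, BOS), (BOS, 33, LAX), (BOS, 8, DEN), (HND, 21, BOS), (HND, 33, LAX), (HND, 8, DEN), (MIA, 21, BOS), (MIA, 33, LAX), (MIA, 8, DEN)}

{(ATL, 21, BOS), (ATL, 33, LAX), (ATL, 8, DEN), (BOS, 21, BOS), (BOS, 33, LAX), (BOS, 8, DEN), (HND, 21, BOS), (HND, 33, LAX), (HND, 8, DEN), (MIA, 21, BOS), (MIA, 33, LAX), (MIA, 8, DEN)}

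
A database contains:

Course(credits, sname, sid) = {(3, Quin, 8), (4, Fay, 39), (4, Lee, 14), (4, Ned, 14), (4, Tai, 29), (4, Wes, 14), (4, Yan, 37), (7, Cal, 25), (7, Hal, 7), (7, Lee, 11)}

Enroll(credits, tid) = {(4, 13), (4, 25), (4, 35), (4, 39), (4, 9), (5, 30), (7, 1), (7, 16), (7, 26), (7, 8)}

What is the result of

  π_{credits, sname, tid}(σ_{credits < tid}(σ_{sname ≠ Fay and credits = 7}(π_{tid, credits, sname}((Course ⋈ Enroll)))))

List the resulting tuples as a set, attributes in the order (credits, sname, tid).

Joining Course and Enroll on credits yields {(4, Fay, 39, 13), (4, Fay, 39, 25), (4, Fay, 39, 35), (4, Fay, 39, 39), (4, Fay, 39, 9), (4, Lee, 14, 13), (4, Lee, 14, 25), (4, Lee, 14, 35), (4, Lee, 14, 39), (4, Lee, 14, 9), (4, Ned, 14, 13), (4, Ned, 14, 25), (4, Ned, 14, 35), (4, Ned, 14, 39), (4, Ned, 14, 9), (4, Tai, 29, 13), (4, Tai, 29, 25), (4, Tai, 29, 35), (4, Tai, 29, 39), (4, Tai, 29, 9), (4, Wes, 14, 13), (4, Wes, 14, 25), (4, Wes, 14, 35), (4, Wes, 14, 39), (4, Wes, 14, 9), (4, Yan, 37, 13), (4, Yan, 37, 25), (4, Yan, 37, 35), (4, Yan, 37, 39), (4, Yan, 37, 9), (7, Cal, 25, 1), (7, Cal, 25, 16), (7, Cal, 25, 26), (7, Cal, 25, 8), (7, Hal, 7, 1), (7, Hal, 7, 16), (7, Hal, 7, 26), (7, Hal, 7, 8), (7, Lee, 11, 1), (7, Lee, 11, 16), (7, Lee, 11, 26), (7, Lee, 11, 8)}.
π_{tid, credits, sname} gives {(1, 7, Cal), (1, 7, Hal), (1, 7, Lee), (13, 4, Fay), (13, 4, Lee), (13, 4, Ned), (13, 4, Tai), (13, 4, Wes), (13, 4, Yan), (16, 7, Cal), (16, 7, Hal), (16, 7, Lee), (25, 4, Fay), (25, 4, Lee), (25, 4, Ned), (25, 4, Tai), (25, 4, Wes), (25, 4, Yan), (26, 7, Cal), (26, 7, Hal), (26, 7, Lee), (35, 4, Fay), (35, 4, Lee), (35, 4, Ned), (35, 4, Tai), (35, 4, Wes), (35, 4, Yan), (39, 4, Fay), (39, 4, Lee), (39, 4, Ned), (39, 4, Tai), (39, 4, Wes), (39, 4, Yan), (8, 7, Cal), (8, 7, Hal), (8, 7, Lee), (9, 4, Fay), (9, 4, Lee), (9, 4, Ned), (9, 4, Tai), (9, 4, Wes), (9, 4, Yan)}.
Filtering on sname ≠ Fay and credits = 7 leaves {(1, 7, Cal), (1, 7, Hal), (1, 7, Lee), (16, 7, Cal), (16, 7, Hal), (16, 7, Lee), (26, 7, Cal), (26, 7, Hal), (26, 7, Lee), (8, 7, Cal), (8, 7, Hal), (8, 7, Lee)}.
Filtering on credits < tid leaves {(16, 7, Cal), (16, 7, Hal), (16, 7, Lee), (26, 7, Cal), (26, 7, Hal), (26, 7, Lee), (8, 7, Cal), (8, 7, Hal), (8, 7, Lee)}.
π_{credits, sname, tid} gives {(7, Cal, 16), (7, Cal, 26), (7, Cal, 8), (7, Hal, 16), (7, Hal, 26), (7, Hal, 8), (7, Lee, 16), (7, Lee, 26), (7, Lee, 8)}.

{(7, Cal, 16), (7, Cal, 26), (7, Cal, 8), (7, Hal, 16), (7, Hal, 26), (7, Hal, 8), (7, Lee, 16), (7, Lee, 26), (7, Lee, 8)}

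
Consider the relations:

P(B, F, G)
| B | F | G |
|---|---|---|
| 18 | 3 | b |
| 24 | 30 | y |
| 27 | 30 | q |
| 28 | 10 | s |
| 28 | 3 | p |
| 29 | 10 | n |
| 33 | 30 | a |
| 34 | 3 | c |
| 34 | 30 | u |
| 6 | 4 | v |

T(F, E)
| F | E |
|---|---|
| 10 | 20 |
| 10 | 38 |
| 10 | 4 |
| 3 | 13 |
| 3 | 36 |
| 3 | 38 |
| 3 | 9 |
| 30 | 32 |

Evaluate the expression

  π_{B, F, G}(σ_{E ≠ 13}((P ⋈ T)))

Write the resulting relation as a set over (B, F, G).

{(18, 3, b), (24, 30, y), (27, 30, q), (28, 10, s), (28, 3, p), (29, 10, n), (33, 30, a), (34, 3, c), (34, 30, u)}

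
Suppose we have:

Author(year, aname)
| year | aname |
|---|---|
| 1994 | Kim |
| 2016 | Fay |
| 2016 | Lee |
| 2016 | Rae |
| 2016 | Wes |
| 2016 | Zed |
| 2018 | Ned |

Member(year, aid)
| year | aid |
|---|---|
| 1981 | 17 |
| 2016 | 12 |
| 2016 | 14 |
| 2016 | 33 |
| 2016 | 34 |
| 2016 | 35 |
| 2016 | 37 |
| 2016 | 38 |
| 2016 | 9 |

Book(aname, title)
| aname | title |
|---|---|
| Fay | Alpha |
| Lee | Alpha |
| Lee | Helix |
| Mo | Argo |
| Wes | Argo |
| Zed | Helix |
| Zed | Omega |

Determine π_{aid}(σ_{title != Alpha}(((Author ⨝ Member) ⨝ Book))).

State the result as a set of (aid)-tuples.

{12, 14, 33, 34, 35, 37, 38, 9}

Natural join on year: {(2016, Fay, 12), (2016, Fay, 14), (2016, Fay, 33), (2016, Fay, 34), (2016, Fay, 35), (2016, Fay, 37), (2016, Fay, 38), (2016, Fay, 9), (2016, Lee, 12), (2016, Lee, 14), (2016, Lee, 33), (2016, Lee, 34), (2016, Lee, 35), (2016, Lee, 37), (2016, Lee, 38), (2016, Lee, 9), (2016, Rae, 12), (2016, Rae, 14), (2016, Rae, 33), (2016, Rae, 34), (2016, Rae, 35), (2016, Rae, 37), (2016, Rae, 38), (2016, Rae, 9), (2016, Wes, 12), (2016, Wes, 14), (2016, Wes, 33), (2016, Wes, 34), (2016, Wes, 35), (2016, Wes, 37), (2016, Wes, 38), (2016, Wes, 9), (2016, Zed, 12), (2016, Zed, 14), (2016, Zed, 33), (2016, Zed, 34), (2016, Zed, 35), (2016, Zed, 37), (2016, Zed, 38), (2016, Zed, 9)}
Natural join on aname: {(2016, Fay, 12, Alpha), (2016, Fay, 14, Alpha), (2016, Fay, 33, Alpha), (2016, Fay, 34, Alpha), (2016, Fay, 35, Alpha), (2016, Fay, 37, Alpha), (2016, Fay, 38, Alpha), (2016, Fay, 9, Alpha), (2016, Lee, 12, Alpha), (2016, Lee, 12, Helix), (2016, Lee, 14, Alpha), (2016, Lee, 14, Helix), (2016, Lee, 33, Alpha), (2016, Lee, 33, Helix), (2016, Lee, 34, Alpha), (2016, Lee, 34, Helix), (2016, Lee, 35, Alpha), (2016, Lee, 35, Helix), (2016, Lee, 37, Alpha), (2016, Lee, 37, Helix), (2016, Lee, 38, Alpha), (2016, Lee, 38, Helix), (2016, Lee, 9, Alpha), (2016, Lee, 9, Helix), (2016, Wes, 12, Argo), (2016, Wes, 14, Argo), (2016, Wes, 33, Argo), (2016, Wes, 34, Argo), (2016, Wes, 35, Argo), (2016, Wes, 37, Argo), (2016, Wes, 38, Argo), (2016, Wes, 9, Argo), (2016, Zed, 12, Helix), (2016, Zed, 12, Omega), (2016, Zed, 14, Helix), (2016, Zed, 14, Omega), (2016, Zed, 33, Helix), (2016, Zed, 33, Omega), (2016, Zed, 34, Helix), (2016, Zed, 34, Omega), (2016, Zed, 35, Helix), (2016, Zed, 35, Omega), (2016, Zed, 37, Helix), (2016, Zed, 37, Omega), (2016, Zed, 38, Helix), (2016, Zed, 38, Omega), (2016, Zed, 9, Helix), (2016, Zed, 9, Omega)}
Selection title != Alpha: {(2016, Lee, 12, Helix), (2016, Lee, 14, Helix), (2016, Lee, 33, Helix), (2016, Lee, 34, Helix), (2016, Lee, 35, Helix), (2016, Lee, 37, Helix), (2016, Lee, 38, Helix), (2016, Lee, 9, Helix), (2016, Wes, 12, Argo), (2016, Wes, 14, Argo), (2016, Wes, 33, Argo), (2016, Wes, 34, Argo), (2016, Wes, 35, Argo), (2016, Wes, 37, Argo), (2016, Wes, 38, Argo), (2016, Wes, 9, Argo), (2016, Zed, 12, Helix), (2016, Zed, 12, Omega), (2016, Zed, 14, Helix), (2016, Zed, 14, Omega), (2016, Zed, 33, Helix), (2016, Zed, 33, Omega), (2016, Zed, 34, Helix), (2016, Zed, 34, Omega), (2016, Zed, 35, Helix), (2016, Zed, 35, Omega), (2016, Zed, 37, Helix), (2016, Zed, 37, Omega), (2016, Zed, 38, Helix), (2016, Zed, 38, Omega), (2016, Zed, 9, Helix), (2016, Zed, 9, Omega)}
Keep only column(s) aid (24 duplicate(s) eliminated): {12, 14, 33, 34, 35, 37, 38, 9}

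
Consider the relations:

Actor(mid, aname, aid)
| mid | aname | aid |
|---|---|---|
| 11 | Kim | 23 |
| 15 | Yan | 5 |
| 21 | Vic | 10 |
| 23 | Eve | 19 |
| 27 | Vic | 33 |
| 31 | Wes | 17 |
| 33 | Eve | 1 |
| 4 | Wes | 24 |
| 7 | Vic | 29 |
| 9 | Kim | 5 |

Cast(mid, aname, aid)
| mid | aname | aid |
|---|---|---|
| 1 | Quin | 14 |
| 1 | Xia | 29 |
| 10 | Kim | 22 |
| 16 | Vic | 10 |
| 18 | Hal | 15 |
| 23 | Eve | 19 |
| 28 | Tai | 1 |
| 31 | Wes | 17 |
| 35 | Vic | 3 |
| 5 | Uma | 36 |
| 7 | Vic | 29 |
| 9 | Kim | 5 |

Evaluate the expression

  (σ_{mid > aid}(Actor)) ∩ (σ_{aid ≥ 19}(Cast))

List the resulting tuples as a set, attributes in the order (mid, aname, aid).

{(23, Eve, 19)}

σ[mid > aid]: keep tuples satisfying mid > aid → {(15, Yan, 5), (21, Vic, 10), (23, Eve, 19), (31, Wes, 17), (33, Eve, 1), (9, Kim, 5)}
σ[aid ≥ 19]: keep tuples satisfying aid ≥ 19 → {(1, Xia, 29), (10, Kim, 22), (23, Eve, 19), (5, Uma, 36), (7, Vic, 29)}
Intersection: {(15, Yan, 5), (21, Vic, 10), (23, Eve, 19), (31, Wes, 17), (33, Eve, 1), (9, Kim, 5)} with {(1, Xia, 29), (10, Kim, 22), (23, Eve, 19), (5, Uma, 36), (7, Vic, 29)} → {(23, Eve, 19)}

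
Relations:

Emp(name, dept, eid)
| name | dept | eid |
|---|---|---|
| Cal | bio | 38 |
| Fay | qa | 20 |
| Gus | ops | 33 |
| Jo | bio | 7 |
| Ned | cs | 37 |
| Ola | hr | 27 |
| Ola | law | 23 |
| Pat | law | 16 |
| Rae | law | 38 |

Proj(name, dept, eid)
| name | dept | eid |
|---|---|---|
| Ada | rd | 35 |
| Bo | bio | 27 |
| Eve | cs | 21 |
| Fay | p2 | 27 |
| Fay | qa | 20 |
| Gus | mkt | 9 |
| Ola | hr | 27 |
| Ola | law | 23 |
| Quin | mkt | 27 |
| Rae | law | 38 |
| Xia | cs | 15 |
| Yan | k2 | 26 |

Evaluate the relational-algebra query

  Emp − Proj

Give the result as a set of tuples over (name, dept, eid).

{(Cal, bio, 38), (Gus, ops, 33), (Jo, bio, 7), (Ned, cs, 37), (Pat, law, 16)}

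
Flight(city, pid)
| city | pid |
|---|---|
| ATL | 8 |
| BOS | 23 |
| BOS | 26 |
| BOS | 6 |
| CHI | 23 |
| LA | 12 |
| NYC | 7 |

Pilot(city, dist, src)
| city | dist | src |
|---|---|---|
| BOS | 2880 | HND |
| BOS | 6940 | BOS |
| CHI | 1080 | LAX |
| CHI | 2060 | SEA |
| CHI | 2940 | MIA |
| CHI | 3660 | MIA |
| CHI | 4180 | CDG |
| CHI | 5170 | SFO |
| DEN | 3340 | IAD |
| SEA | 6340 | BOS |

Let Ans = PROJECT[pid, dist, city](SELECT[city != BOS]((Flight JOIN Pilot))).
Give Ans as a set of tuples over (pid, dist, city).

{(23, 1080, CHI), (23, 2060, CHI), (23, 2940, CHI), (23, 3660, CHI), (23, 4180, CHI), (23, 5170, CHI)}

Flight ⋈ Pilot (natural join on city): {(BOS, 23, 2880, HND), (BOS, 23, 6940, BOS), (BOS, 26, 2880, HND), (BOS, 26, 6940, BOS), (BOS, 6, 2880, HND), (BOS, 6, 6940, BOS), (CHI, 23, 1080, LAX), (CHI, 23, 2060, SEA), (CHI, 23, 2940, MIA), (CHI, 23, 3660, MIA), (CHI, 23, 4180, CDG), (CHI, 23, 5170, SFO)}
Selection city != BOS: {(CHI, 23, 1080, LAX), (CHI, 23, 2060, SEA), (CHI, 23, 2940, MIA), (CHI, 23, 3660, MIA), (CHI, 23, 4180, CDG), (CHI, 23, 5170, SFO)}
Keep only column(s) pid, dist, city: {(23, 1080, CHI), (23, 2060, CHI), (23, 2940, CHI), (23, 3660, CHI), (23, 4180, CHI), (23, 5170, CHI)}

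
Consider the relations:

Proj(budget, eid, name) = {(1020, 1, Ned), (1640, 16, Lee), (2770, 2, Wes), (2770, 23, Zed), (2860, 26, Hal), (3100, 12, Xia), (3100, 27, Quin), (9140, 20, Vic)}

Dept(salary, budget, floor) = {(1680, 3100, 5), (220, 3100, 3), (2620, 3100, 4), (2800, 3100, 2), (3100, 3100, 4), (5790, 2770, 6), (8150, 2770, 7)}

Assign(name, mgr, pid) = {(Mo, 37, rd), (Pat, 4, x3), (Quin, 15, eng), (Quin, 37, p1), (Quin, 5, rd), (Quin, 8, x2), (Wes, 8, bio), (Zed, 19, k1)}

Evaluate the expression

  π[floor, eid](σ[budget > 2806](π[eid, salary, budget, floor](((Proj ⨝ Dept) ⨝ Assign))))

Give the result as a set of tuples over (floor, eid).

{(2, 27), (3, 27), (4, 27), (5, 27)}

Proj ⋈ Dept (natural join on budget): {(2770, 2, Wes, 5790, 6), (2770, 2, Wes, 8150, 7), (2770, 23, Zed, 5790, 6), (2770, 23, Zed, 8150, 7), (3100, 12, Xia, 1680, 5), (3100, 12, Xia, 220, 3), (3100, 12, Xia, 2620, 4), (3100, 12, Xia, 2800, 2), (3100, 12, Xia, 3100, 4), (3100, 27, Quin, 1680, 5), (3100, 27, Quin, 220, 3), (3100, 27, Quin, 2620, 4), (3100, 27, Quin, 2800, 2), (3100, 27, Quin, 3100, 4)}
(Proj ⨝ Dept) ⋈ Assign (natural join on name): {(2770, 2, Wes, 5790, 6, 8, bio), (2770, 2, Wes, 8150, 7, 8, bio), (2770, 23, Zed, 5790, 6, 19, k1), (2770, 23, Zed, 8150, 7, 19, k1), (3100, 27, Quin, 1680, 5, 15, eng), (3100, 27, Quin, 1680, 5, 37, p1), (3100, 27, Quin, 1680, 5, 5, rd), (3100, 27, Quin, 1680, 5, 8, x2), (3100, 27, Quin, 220, 3, 15, eng), (3100, 27, Quin, 220, 3, 37, p1), (3100, 27, Quin, 220, 3, 5, rd), (3100, 27, Quin, 220, 3, 8, x2), (3100, 27, Quin, 2620, 4, 15, eng), (3100, 27, Quin, 2620, 4, 37, p1), (3100, 27, Quin, 2620, 4, 5, rd), (3100, 27, Quin, 2620, 4, 8, x2), (3100, 27, Quin, 2800, 2, 15, eng), (3100, 27, Quin, 2800, 2, 37, p1), (3100, 27, Quin, 2800, 2, 5, rd), (3100, 27, Quin, 2800, 2, 8, x2), (3100, 27, Quin, 3100, 4, 15, eng), (3100, 27, Quin, 3100, 4, 37, p1), (3100, 27, Quin, 3100, 4, 5, rd), (3100, 27, Quin, 3100, 4, 8, x2)}
Projecting to eid, salary, budget, floor (15 duplicate(s) eliminated): {(2, 5790, 2770, 6), (2, 8150, 2770, 7), (23, 5790, 2770, 6), (23, 8150, 2770, 7), (27, 1680, 3100, 5), (27, 220, 3100, 3), (27, 2620, 3100, 4), (27, 2800, 3100, 2), (27, 3100, 3100, 4)}
Apply σ_{budget > 2806}; surviving tuples: {(27, 1680, 3100, 5), (27, 220, 3100, 3), (27, 2620, 3100, 4), (27, 2800, 3100, 2), (27, 3100, 3100, 4)}
Projecting to floor, eid (1 duplicate(s) eliminated): {(2, 27), (3, 27), (4, 27), (5, 27)}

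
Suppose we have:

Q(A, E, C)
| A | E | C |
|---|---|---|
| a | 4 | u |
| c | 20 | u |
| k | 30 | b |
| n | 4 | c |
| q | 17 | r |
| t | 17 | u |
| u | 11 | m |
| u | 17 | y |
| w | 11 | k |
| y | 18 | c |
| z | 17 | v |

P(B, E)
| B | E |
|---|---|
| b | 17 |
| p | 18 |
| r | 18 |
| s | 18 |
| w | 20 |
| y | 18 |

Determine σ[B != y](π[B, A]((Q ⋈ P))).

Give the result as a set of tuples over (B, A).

Joining Q and P on E yields {(c, 20, u, w), (q, 17, r, b), (t, 17, u, b), (u, 17, y, b), (y, 18, c, p), (y, 18, c, r), (y, 18, c, s), (y, 18, c, y), (z, 17, v, b)}.
Projecting to B, A: {(b, q), (b, t), (b, u), (b, z), (p, y), (r, y), (s, y), (w, c), (y, y)}
Apply σ_{B != y}; surviving tuples: {(b, q), (b, t), (b, u), (b, z), (p, y), (r, y), (s, y), (w, c)}

{(b, q), (b, t), (b, u), (b, z), (p, y), (r, y), (s, y), (w, c)}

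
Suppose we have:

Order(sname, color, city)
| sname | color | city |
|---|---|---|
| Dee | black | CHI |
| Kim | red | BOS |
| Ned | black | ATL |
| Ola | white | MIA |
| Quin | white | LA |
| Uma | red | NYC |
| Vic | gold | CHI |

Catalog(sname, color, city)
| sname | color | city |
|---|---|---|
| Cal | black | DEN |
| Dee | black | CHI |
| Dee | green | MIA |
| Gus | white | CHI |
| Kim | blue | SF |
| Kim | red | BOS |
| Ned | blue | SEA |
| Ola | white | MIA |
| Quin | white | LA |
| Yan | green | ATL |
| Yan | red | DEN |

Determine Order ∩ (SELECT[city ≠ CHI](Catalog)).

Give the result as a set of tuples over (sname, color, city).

{(Kim, red, BOS), (Ola, white, MIA), (Quin, white, LA)}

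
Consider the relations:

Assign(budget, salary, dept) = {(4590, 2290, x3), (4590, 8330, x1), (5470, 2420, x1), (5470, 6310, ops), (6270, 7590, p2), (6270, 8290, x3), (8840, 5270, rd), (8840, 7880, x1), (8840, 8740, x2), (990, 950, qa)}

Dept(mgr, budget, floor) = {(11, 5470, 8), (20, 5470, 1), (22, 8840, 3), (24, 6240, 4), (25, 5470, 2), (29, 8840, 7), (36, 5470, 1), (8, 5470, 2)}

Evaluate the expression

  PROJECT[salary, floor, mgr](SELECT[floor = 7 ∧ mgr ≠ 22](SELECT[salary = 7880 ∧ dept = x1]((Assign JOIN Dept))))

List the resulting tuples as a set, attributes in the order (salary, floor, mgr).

Assign ⋈ Dept (natural join on budget): {(5470, 2420, x1, 11, 8), (5470, 2420, x1, 20, 1), (5470, 2420, x1, 25, 2), (5470, 2420, x1, 36, 1), (5470, 2420, x1, 8, 2), (5470, 6310, ops, 11, 8), (5470, 6310, ops, 20, 1), (5470, 6310, ops, 25, 2), (5470, 6310, ops, 36, 1), (5470, 6310, ops, 8, 2), (8840, 5270, rd, 22, 3), (8840, 5270, rd, 29, 7), (8840, 7880, x1, 22, 3), (8840, 7880, x1, 29, 7), (8840, 8740, x2, 22, 3), (8840, 8740, x2, 29, 7)}
Apply σ_{salary = 7880 ∧ dept = x1}; surviving tuples: {(8840, 7880, x1, 22, 3), (8840, 7880, x1, 29, 7)}
Apply σ_{floor = 7 ∧ mgr ≠ 22}; surviving tuples: {(8840, 7880, x1, 29, 7)}
π[salary, floor, mgr]: project onto (salary, floor, mgr) → {(7880, 7, 29)}

{(7880, 7, 29)}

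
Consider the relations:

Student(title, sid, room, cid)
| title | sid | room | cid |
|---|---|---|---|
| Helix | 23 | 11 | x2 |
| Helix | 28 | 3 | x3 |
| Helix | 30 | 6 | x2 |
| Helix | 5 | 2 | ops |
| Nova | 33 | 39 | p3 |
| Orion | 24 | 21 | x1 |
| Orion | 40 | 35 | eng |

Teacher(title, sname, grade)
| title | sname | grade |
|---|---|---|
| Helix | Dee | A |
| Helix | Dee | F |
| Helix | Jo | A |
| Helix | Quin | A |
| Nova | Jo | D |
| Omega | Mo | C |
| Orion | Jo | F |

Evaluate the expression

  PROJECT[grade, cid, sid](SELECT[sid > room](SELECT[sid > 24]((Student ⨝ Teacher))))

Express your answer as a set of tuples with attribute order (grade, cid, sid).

Joining Student and Teacher on title yields {(Helix, 23, 11, x2, Dee, A), (Helix, 23, 11, x2, Dee, F), (Helix, 23, 11, x2, Jo, A), (Helix, 23, 11, x2, Quin, A), (Helix, 28, 3, x3, Dee, A), (Helix, 28, 3, x3, Dee, F), (Helix, 28, 3, x3, Jo, A), (Helix, 28, 3, x3, Quin, A), (Helix, 30, 6, x2, Dee, A), (Helix, 30, 6, x2, Dee, F), (Helix, 30, 6, x2, Jo, A), (Helix, 30, 6, x2, Quin, A), (Helix, 5, 2, ops, Dee, A), (Helix, 5, 2, ops, Dee, F), (Helix, 5, 2, ops, Jo, A), (Helix, 5, 2, ops, Quin, A), (Nova, 33, 39, p3, Jo, D), (Orion, 24, 21, x1, Jo, F), (Orion, 40, 35, eng, Jo, F)}.
Apply σ_{sid > 24}; surviving tuples: {(Helix, 28, 3, x3, Dee, A), (Helix, 28, 3, x3, Dee, F), (Helix, 28, 3, x3, Jo, A), (Helix, 28, 3, x3, Quin, A), (Helix, 30, 6, x2, Dee, A), (Helix, 30, 6, x2, Dee, F), (Helix, 30, 6, x2, Jo, A), (Helix, 30, 6, x2, Quin, A), (Nova, 33, 39, p3, Jo, D), (Orion, 40, 35, eng, Jo, F)}
Apply σ_{sid > room}; surviving tuples: {(Helix, 28, 3, x3, Dee, A), (Helix, 28, 3, x3, Dee, F), (Helix, 28, 3, x3, Jo, A), (Helix, 28, 3, x3, Quin, A), (Helix, 30, 6, x2, Dee, A), (Helix, 30, 6, x2, Dee, F), (Helix, 30, 6, x2, Jo, A), (Helix, 30, 6, x2, Quin, A), (Orion, 40, 35, eng, Jo, F)}
π_{grade, cid, sid} gives {(A, x2, 30), (A, x3, 28), (F, eng, 40), (F, x2, 30), (F, x3, 28)} (4 duplicate(s) eliminated).

{(A, x2, 30), (A, x3, 28), (F, eng, 40), (F, x2, 30), (F, x3, 28)}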